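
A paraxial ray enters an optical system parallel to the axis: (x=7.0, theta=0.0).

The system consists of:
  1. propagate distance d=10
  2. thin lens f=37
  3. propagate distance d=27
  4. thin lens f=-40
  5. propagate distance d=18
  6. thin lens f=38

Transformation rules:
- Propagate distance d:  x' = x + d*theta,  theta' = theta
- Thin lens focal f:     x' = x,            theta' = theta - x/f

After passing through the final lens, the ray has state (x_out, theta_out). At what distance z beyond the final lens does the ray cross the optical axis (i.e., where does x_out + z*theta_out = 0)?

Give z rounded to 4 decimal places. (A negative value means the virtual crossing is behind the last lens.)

Answer: -5.3200

Derivation:
Initial: x=7.0000 theta=0.0000
After 1 (propagate distance d=10): x=7.0000 theta=0.0000
After 2 (thin lens f=37): x=7.0000 theta=-7/37 (≈-0.1892)
After 3 (propagate distance d=27): x=70/37 (≈1.8919) theta=-7/37 (≈-0.1892)
After 4 (thin lens f=-40): x=70/37 (≈1.8919) theta=-21/148 (≈-0.1419)
After 5 (propagate distance d=18): x=-49/74 (≈-0.6622) theta=-21/148 (≈-0.1419)
After 6 (thin lens f=38): x=-49/74 (≈-0.6622) theta=-175/1406 (≈-0.1245)
z_focus = -x_out/theta_out = -(-49/74)/(-175/1406) = -5.3200
Rounded to 4 decimal places: z = -5.3200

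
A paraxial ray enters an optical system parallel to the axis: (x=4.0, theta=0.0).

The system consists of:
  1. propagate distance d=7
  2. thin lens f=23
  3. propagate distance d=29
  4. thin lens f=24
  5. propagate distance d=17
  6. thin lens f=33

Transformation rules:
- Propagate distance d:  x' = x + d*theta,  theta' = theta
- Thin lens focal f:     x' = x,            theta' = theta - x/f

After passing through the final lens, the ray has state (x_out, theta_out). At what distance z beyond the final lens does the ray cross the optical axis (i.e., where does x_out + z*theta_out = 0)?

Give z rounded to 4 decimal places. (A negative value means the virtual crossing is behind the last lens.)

Initial: x=4.0000 theta=0.0000
After 1 (propagate distance d=7): x=4.0000 theta=0.0000
After 2 (thin lens f=23): x=4.0000 theta=-4/23 (≈-0.1739)
After 3 (propagate distance d=29): x=-24/23 (≈-1.0435) theta=-4/23 (≈-0.1739)
After 4 (thin lens f=24): x=-24/23 (≈-1.0435) theta=-3/23 (≈-0.1304)
After 5 (propagate distance d=17): x=-75/23 (≈-3.2609) theta=-3/23 (≈-0.1304)
After 6 (thin lens f=33): x=-75/23 (≈-3.2609) theta=-8/253 (≈-0.0316)
z_focus = -x_out/theta_out = -(-75/23)/(-8/253) = -103.1250
Rounded to 4 decimal places: z = -103.1250

Answer: -103.1250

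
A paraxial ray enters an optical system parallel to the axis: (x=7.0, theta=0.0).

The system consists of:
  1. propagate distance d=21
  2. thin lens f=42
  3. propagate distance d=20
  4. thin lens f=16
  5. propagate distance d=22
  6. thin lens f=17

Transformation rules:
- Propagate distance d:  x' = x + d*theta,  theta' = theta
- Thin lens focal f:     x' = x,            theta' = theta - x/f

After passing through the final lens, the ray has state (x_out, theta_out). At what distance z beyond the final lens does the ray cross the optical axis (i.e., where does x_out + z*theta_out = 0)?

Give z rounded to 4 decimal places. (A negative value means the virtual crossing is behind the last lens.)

Initial: x=7.0000 theta=0.0000
After 1 (propagate distance d=21): x=7.0000 theta=0.0000
After 2 (thin lens f=42): x=7.0000 theta=-1/6 (≈-0.1667)
After 3 (propagate distance d=20): x=11/3 (≈3.6667) theta=-1/6 (≈-0.1667)
After 4 (thin lens f=16): x=11/3 (≈3.6667) theta=-19/48 (≈-0.3958)
After 5 (propagate distance d=22): x=-121/24 (≈-5.0417) theta=-19/48 (≈-0.3958)
After 6 (thin lens f=17): x=-121/24 (≈-5.0417) theta=-27/272 (≈-0.0993)
z_focus = -x_out/theta_out = -(-121/24)/(-27/272) = -4114/81 ≈ -50.7901
Rounded to 4 decimal places: z = -50.7901

Answer: -50.7901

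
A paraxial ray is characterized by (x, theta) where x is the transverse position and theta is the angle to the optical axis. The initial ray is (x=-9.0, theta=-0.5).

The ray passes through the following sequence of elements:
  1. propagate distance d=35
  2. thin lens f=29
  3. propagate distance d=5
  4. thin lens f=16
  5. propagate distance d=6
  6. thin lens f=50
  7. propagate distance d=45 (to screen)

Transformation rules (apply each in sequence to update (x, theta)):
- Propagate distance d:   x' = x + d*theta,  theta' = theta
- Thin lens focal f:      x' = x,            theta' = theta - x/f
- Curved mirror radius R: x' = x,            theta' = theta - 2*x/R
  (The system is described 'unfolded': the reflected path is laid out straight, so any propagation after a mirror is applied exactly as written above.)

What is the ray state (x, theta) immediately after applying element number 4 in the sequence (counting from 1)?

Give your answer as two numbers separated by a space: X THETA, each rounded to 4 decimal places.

Answer: -24.4310 1.9407

Derivation:
Initial: x=-9.0000 theta=-0.5000
After 1 (propagate distance d=35): x=-26.5000 theta=-0.5000
After 2 (thin lens f=29): x=-26.5000 theta=12/29 (≈0.4138)
After 3 (propagate distance d=5): x=-1417/58 (≈-24.4310) theta=12/29 (≈0.4138)
After 4 (thin lens f=16): x=-1417/58 (≈-24.4310) theta=1801/928 (≈1.9407)
Rounded to 4 decimal places: x = -24.4310, theta = 1.9407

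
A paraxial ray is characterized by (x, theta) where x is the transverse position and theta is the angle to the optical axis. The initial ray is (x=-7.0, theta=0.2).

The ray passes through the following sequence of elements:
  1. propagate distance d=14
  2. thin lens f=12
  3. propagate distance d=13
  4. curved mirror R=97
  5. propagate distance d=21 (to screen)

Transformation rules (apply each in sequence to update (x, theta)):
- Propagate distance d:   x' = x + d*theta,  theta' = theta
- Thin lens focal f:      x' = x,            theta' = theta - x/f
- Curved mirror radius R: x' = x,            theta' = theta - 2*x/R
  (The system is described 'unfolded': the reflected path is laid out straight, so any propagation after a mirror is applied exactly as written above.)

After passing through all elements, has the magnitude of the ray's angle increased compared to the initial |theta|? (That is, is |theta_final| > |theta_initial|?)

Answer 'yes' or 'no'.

Initial: x=-7.0000 theta=0.2000
After 1 (propagate distance d=14): x=-4.2000 theta=0.2000
After 2 (thin lens f=12): x=-4.2000 theta=0.5500
After 3 (propagate distance d=13): x=2.9500 theta=0.5500
After 4 (curved mirror R=97): x=2.9500 theta=949/1940 (≈0.4892)
After 5 (propagate distance d=21 (to screen)): x=6413/485 (≈13.2227) theta=949/1940 (≈0.4892)
|theta_initial|=0.2000 |theta_final|=949/1940 (≈0.4892) -> increased

Answer: yes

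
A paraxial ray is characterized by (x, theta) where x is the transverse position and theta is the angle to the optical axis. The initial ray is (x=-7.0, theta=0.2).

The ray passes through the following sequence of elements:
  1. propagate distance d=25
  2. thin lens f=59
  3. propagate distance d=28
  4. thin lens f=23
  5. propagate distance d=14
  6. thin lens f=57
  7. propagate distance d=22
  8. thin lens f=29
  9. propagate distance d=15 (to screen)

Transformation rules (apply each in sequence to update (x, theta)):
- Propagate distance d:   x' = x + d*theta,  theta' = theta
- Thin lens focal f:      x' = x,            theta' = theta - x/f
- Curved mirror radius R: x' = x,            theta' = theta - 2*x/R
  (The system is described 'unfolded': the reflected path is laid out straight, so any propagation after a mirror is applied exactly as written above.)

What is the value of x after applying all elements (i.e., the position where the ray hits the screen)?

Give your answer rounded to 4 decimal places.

Answer: 1.0933

Derivation:
Initial: x=-7.0000 theta=0.2000
After 1 (propagate distance d=25): x=-2.0000 theta=0.2000
After 2 (thin lens f=59): x=-2.0000 theta=69/295 (≈0.2339)
After 3 (propagate distance d=28): x=1342/295 (≈4.5492) theta=69/295 (≈0.2339)
After 4 (thin lens f=23): x=1342/295 (≈4.5492) theta=49/1357 (≈0.0361)
After 5 (propagate distance d=14): x=34296/6785 (≈5.0547) theta=49/1357 (≈0.0361)
After 6 (thin lens f=57): x=34296/6785 (≈5.0547) theta=-6777/128915 (≈-0.0526)
After 7 (propagate distance d=22): x=100506/25783 (≈3.8981) theta=-6777/128915 (≈-0.0526)
After 8 (thin lens f=29): x=100506/25783 (≈3.8981) theta=-699063/3738535 (≈-0.1870)
After 9 (propagate distance d=15 (to screen)): x=817485/747707 (≈1.0933) theta=-699063/3738535 (≈-0.1870)
Rounded to 4 decimal places: x = 1.0933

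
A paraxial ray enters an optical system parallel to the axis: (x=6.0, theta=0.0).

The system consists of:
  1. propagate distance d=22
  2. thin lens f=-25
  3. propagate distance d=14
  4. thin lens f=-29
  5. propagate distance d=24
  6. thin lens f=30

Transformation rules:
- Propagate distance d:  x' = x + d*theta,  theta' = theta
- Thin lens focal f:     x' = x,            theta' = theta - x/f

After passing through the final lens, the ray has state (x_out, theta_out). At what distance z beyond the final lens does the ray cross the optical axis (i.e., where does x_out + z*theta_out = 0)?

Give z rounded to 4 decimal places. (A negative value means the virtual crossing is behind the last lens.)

Answer: 114.6473

Derivation:
Initial: x=6.0000 theta=0.0000
After 1 (propagate distance d=22): x=6.0000 theta=0.0000
After 2 (thin lens f=-25): x=6.0000 theta=0.2400
After 3 (propagate distance d=14): x=9.3600 theta=0.2400
After 4 (thin lens f=-29): x=9.3600 theta=408/725 (≈0.5628)
After 5 (propagate distance d=24): x=16578/725 (≈22.8662) theta=408/725 (≈0.5628)
After 6 (thin lens f=30): x=16578/725 (≈22.8662) theta=-723/3625 (≈-0.1994)
z_focus = -x_out/theta_out = -(16578/725)/(-723/3625) = 27630/241 ≈ 114.6473
Rounded to 4 decimal places: z = 114.6473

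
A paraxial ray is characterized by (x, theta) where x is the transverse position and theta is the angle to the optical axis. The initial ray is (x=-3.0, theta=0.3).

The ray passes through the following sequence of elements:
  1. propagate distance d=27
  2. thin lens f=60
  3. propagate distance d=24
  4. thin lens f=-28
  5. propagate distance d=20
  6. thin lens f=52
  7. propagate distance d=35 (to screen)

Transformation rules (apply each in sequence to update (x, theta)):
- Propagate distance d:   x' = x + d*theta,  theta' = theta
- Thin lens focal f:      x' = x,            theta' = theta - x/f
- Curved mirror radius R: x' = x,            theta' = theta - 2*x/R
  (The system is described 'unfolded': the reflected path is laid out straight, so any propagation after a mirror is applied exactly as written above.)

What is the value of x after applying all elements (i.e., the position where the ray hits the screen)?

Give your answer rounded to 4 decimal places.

Answer: 27.5059

Derivation:
Initial: x=-3.0000 theta=0.3000
After 1 (propagate distance d=27): x=5.1000 theta=0.3000
After 2 (thin lens f=60): x=5.1000 theta=0.2150
After 3 (propagate distance d=24): x=10.2600 theta=0.2150
After 4 (thin lens f=-28): x=10.2600 theta=407/700 (≈0.5814)
After 5 (propagate distance d=20): x=7661/350 (≈21.8886) theta=407/700 (≈0.5814)
After 6 (thin lens f=52): x=7661/350 (≈21.8886) theta=2921/18200 (≈0.1605)
After 7 (propagate distance d=35 (to screen)): x=500607/18200 (≈27.5059) theta=2921/18200 (≈0.1605)
Rounded to 4 decimal places: x = 27.5059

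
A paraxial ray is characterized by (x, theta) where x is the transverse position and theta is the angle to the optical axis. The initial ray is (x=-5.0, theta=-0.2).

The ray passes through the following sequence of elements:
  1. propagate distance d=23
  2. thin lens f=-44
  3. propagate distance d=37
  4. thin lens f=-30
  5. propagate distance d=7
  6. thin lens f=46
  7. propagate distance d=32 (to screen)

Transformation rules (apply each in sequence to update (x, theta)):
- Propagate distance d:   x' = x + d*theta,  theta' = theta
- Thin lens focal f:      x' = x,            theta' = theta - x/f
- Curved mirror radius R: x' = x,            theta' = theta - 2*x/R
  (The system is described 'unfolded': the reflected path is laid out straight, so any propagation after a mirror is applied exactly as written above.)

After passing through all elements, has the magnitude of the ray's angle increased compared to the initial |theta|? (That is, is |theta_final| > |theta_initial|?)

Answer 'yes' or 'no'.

Initial: x=-5.0000 theta=-0.2000
After 1 (propagate distance d=23): x=-9.6000 theta=-0.2000
After 2 (thin lens f=-44): x=-9.6000 theta=-23/55 (≈-0.4182)
After 3 (propagate distance d=37): x=-1379/55 (≈-25.0727) theta=-23/55 (≈-0.4182)
After 4 (thin lens f=-30): x=-1379/55 (≈-25.0727) theta=-2069/1650 (≈-1.2539)
After 5 (propagate distance d=7): x=-55853/1650 (≈-33.8503) theta=-2069/1650 (≈-1.2539)
After 6 (thin lens f=46): x=-55853/1650 (≈-33.8503) theta=-13107/25300 (≈-0.5181)
After 7 (propagate distance d=32 (to screen)): x=-382751/7590 (≈-50.4283) theta=-13107/25300 (≈-0.5181)
|theta_initial|=0.2000 |theta_final|=13107/25300 (≈0.5181) -> increased

Answer: yes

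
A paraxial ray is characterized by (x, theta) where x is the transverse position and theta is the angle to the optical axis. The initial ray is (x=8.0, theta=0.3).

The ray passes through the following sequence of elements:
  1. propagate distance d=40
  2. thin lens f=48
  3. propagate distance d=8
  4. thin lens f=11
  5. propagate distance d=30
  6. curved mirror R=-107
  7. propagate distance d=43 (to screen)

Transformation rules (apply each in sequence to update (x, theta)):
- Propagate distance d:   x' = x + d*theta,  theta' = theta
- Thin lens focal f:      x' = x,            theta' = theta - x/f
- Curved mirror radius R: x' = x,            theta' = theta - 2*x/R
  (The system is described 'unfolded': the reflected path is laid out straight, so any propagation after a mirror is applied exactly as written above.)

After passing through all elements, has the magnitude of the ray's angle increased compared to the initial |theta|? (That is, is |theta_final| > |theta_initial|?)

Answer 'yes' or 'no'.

Answer: yes

Derivation:
Initial: x=8.0000 theta=0.3000
After 1 (propagate distance d=40): x=20.0000 theta=0.3000
After 2 (thin lens f=48): x=20.0000 theta=-7/60 (≈-0.1167)
After 3 (propagate distance d=8): x=286/15 (≈19.0667) theta=-7/60 (≈-0.1167)
After 4 (thin lens f=11): x=286/15 (≈19.0667) theta=-1.8500
After 5 (propagate distance d=30): x=-1093/30 (≈-36.4333) theta=-1.8500
After 6 (curved mirror R=-107): x=-1093/30 (≈-36.4333) theta=-16249/6420 (≈-2.5310)
After 7 (propagate distance d=43 (to screen)): x=-932609/6420 (≈-145.2662) theta=-16249/6420 (≈-2.5310)
|theta_initial|=0.3000 |theta_final|=16249/6420 (≈2.5310) -> increased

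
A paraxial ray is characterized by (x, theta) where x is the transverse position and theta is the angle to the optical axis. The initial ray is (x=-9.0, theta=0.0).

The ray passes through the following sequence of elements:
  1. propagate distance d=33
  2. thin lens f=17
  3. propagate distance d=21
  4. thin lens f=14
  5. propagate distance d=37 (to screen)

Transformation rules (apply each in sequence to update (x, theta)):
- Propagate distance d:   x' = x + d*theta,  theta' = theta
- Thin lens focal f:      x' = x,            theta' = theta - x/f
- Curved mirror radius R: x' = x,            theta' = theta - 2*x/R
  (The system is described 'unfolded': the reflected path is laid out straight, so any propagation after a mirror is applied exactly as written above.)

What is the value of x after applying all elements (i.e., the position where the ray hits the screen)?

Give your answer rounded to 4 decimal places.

Answer: 16.1092

Derivation:
Initial: x=-9.0000 theta=0.0000
After 1 (propagate distance d=33): x=-9.0000 theta=0.0000
After 2 (thin lens f=17): x=-9.0000 theta=9/17 (≈0.5294)
After 3 (propagate distance d=21): x=36/17 (≈2.1176) theta=9/17 (≈0.5294)
After 4 (thin lens f=14): x=36/17 (≈2.1176) theta=45/119 (≈0.3782)
After 5 (propagate distance d=37 (to screen)): x=1917/119 (≈16.1092) theta=45/119 (≈0.3782)
Rounded to 4 decimal places: x = 16.1092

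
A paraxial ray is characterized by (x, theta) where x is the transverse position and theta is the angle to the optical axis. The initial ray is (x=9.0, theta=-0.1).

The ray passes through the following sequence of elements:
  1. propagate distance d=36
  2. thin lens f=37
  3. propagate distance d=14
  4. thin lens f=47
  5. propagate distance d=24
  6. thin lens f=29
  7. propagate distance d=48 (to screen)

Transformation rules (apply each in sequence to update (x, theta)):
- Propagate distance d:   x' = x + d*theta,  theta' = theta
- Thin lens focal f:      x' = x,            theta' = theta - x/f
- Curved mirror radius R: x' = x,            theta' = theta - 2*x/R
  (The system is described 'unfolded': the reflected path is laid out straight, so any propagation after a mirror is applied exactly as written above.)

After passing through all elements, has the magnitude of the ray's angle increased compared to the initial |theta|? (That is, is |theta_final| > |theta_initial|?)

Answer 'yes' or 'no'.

Answer: yes

Derivation:
Initial: x=9.0000 theta=-0.1000
After 1 (propagate distance d=36): x=5.4000 theta=-0.1000
After 2 (thin lens f=37): x=5.4000 theta=-91/370 (≈-0.2459)
After 3 (propagate distance d=14): x=362/185 (≈1.9568) theta=-91/370 (≈-0.2459)
After 4 (thin lens f=47): x=362/185 (≈1.9568) theta=-5001/17390 (≈-0.2876)
After 5 (propagate distance d=24): x=-42998/8695 (≈-4.9451) theta=-5001/17390 (≈-0.2876)
After 6 (thin lens f=29): x=-42998/8695 (≈-4.9451) theta=-59033/504310 (≈-0.1171)
After 7 (propagate distance d=48 (to screen)): x=-2663734/252155 (≈-10.5639) theta=-59033/504310 (≈-0.1171)
|theta_initial|=0.1000 |theta_final|=59033/504310 (≈0.1171) -> increased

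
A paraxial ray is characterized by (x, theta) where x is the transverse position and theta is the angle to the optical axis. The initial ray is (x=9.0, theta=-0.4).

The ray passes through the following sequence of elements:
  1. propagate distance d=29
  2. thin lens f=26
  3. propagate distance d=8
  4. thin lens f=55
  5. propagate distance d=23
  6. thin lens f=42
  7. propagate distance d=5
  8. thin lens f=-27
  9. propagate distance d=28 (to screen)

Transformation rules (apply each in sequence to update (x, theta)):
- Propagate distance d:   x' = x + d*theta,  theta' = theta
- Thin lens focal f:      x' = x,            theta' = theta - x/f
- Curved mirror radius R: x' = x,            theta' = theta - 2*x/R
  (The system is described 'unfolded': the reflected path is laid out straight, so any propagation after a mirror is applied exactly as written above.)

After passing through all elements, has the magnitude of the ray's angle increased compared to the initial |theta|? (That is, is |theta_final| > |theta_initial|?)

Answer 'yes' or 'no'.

Initial: x=9.0000 theta=-0.4000
After 1 (propagate distance d=29): x=-2.6000 theta=-0.4000
After 2 (thin lens f=26): x=-2.6000 theta=-0.3000
After 3 (propagate distance d=8): x=-5.0000 theta=-0.3000
After 4 (thin lens f=55): x=-5.0000 theta=-23/110 (≈-0.2091)
After 5 (propagate distance d=23): x=-1079/110 (≈-9.8091) theta=-23/110 (≈-0.2091)
After 6 (thin lens f=42): x=-1079/110 (≈-9.8091) theta=113/4620 (≈0.0245)
After 7 (propagate distance d=5): x=-44753/4620 (≈-9.6868) theta=113/4620 (≈0.0245)
After 8 (thin lens f=-27): x=-44753/4620 (≈-9.6868) theta=-20851/62370 (≈-0.3343)
After 9 (propagate distance d=28 (to screen)): x=-2375987/124740 (≈-19.0475) theta=-20851/62370 (≈-0.3343)
|theta_initial|=0.4000 |theta_final|=20851/62370 (≈0.3343) -> not increased

Answer: no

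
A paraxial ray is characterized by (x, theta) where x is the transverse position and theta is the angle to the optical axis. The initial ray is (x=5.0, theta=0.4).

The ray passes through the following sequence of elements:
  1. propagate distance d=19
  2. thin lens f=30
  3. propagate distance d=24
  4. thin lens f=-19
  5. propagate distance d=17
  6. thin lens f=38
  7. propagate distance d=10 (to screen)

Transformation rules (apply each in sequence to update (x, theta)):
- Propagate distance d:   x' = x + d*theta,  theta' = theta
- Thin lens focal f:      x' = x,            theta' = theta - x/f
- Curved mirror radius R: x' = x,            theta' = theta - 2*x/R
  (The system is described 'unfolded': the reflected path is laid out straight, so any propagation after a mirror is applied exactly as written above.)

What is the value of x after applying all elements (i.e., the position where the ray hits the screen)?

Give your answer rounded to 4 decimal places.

Answer: 22.8494

Derivation:
Initial: x=5.0000 theta=0.4000
After 1 (propagate distance d=19): x=12.6000 theta=0.4000
After 2 (thin lens f=30): x=12.6000 theta=-0.0200
After 3 (propagate distance d=24): x=12.1200 theta=-0.0200
After 4 (thin lens f=-19): x=12.1200 theta=587/950 (≈0.6179)
After 5 (propagate distance d=17): x=21493/950 (≈22.6242) theta=587/950 (≈0.6179)
After 6 (thin lens f=38): x=21493/950 (≈22.6242) theta=813/36100 (≈0.0225)
After 7 (propagate distance d=10 (to screen)): x=206216/9025 (≈22.8494) theta=813/36100 (≈0.0225)
Rounded to 4 decimal places: x = 22.8494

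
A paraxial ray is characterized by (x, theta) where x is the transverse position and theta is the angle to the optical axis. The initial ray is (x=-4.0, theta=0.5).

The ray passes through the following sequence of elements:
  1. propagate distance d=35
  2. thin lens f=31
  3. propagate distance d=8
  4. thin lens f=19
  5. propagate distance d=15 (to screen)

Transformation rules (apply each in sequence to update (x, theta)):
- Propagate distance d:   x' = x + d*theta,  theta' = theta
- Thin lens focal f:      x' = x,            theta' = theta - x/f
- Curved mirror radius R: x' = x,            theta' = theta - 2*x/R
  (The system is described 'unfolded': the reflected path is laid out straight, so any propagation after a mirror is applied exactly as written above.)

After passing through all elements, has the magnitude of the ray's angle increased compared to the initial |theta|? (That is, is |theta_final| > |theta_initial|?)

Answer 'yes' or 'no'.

Initial: x=-4.0000 theta=0.5000
After 1 (propagate distance d=35): x=13.5000 theta=0.5000
After 2 (thin lens f=31): x=13.5000 theta=2/31 (≈0.0645)
After 3 (propagate distance d=8): x=869/62 (≈14.0161) theta=2/31 (≈0.0645)
After 4 (thin lens f=19): x=869/62 (≈14.0161) theta=-793/1178 (≈-0.6732)
After 5 (propagate distance d=15 (to screen)): x=2308/589 (≈3.9185) theta=-793/1178 (≈-0.6732)
|theta_initial|=0.5000 |theta_final|=793/1178 (≈0.6732) -> increased

Answer: yes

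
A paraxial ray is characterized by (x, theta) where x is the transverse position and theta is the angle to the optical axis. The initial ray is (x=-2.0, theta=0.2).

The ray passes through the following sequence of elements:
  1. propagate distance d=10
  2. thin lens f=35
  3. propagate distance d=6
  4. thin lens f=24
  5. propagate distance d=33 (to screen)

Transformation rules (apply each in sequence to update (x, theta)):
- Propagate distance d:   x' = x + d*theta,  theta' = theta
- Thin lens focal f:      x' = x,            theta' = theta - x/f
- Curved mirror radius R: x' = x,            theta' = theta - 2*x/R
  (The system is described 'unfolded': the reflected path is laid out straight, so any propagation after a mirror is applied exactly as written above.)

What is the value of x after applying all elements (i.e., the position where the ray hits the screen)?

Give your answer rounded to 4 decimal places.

Answer: 6.1500

Derivation:
Initial: x=-2.0000 theta=0.2000
After 1 (propagate distance d=10): x=0.0000 theta=0.2000
After 2 (thin lens f=35): x=0.0000 theta=0.2000
After 3 (propagate distance d=6): x=1.2000 theta=0.2000
After 4 (thin lens f=24): x=1.2000 theta=0.1500
After 5 (propagate distance d=33 (to screen)): x=6.1500 theta=0.1500
Rounded to 4 decimal places: x = 6.1500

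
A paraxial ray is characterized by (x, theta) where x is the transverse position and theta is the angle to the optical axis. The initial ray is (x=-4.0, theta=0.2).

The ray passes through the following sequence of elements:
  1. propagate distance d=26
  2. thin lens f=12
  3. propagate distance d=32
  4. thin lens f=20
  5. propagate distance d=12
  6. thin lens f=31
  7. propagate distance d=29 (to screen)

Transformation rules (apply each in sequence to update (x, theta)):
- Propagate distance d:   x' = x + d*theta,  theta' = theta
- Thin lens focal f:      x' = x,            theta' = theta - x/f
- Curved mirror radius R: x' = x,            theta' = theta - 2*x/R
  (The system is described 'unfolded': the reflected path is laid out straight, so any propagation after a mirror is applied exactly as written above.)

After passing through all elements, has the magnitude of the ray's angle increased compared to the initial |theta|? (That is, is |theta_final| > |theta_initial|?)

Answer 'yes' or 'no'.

Answer: yes

Derivation:
Initial: x=-4.0000 theta=0.2000
After 1 (propagate distance d=26): x=1.2000 theta=0.2000
After 2 (thin lens f=12): x=1.2000 theta=0.1000
After 3 (propagate distance d=32): x=4.4000 theta=0.1000
After 4 (thin lens f=20): x=4.4000 theta=-0.1200
After 5 (propagate distance d=12): x=2.9600 theta=-0.1200
After 6 (thin lens f=31): x=2.9600 theta=-167/775 (≈-0.2155)
After 7 (propagate distance d=29 (to screen)): x=-2549/775 (≈-3.2890) theta=-167/775 (≈-0.2155)
|theta_initial|=0.2000 |theta_final|=167/775 (≈0.2155) -> increased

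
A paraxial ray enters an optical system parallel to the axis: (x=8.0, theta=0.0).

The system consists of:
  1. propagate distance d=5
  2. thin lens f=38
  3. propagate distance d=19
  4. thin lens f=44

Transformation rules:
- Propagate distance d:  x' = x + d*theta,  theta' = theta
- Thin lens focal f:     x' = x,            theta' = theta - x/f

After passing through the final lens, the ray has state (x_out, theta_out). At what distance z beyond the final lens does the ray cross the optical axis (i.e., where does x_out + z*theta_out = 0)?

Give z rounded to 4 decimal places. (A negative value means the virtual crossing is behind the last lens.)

Answer: 13.2698

Derivation:
Initial: x=8.0000 theta=0.0000
After 1 (propagate distance d=5): x=8.0000 theta=0.0000
After 2 (thin lens f=38): x=8.0000 theta=-4/19 (≈-0.2105)
After 3 (propagate distance d=19): x=4.0000 theta=-4/19 (≈-0.2105)
After 4 (thin lens f=44): x=4.0000 theta=-63/209 (≈-0.3014)
z_focus = -x_out/theta_out = -(4.0000)/(-63/209) = 836/63 ≈ 13.2698
Rounded to 4 decimal places: z = 13.2698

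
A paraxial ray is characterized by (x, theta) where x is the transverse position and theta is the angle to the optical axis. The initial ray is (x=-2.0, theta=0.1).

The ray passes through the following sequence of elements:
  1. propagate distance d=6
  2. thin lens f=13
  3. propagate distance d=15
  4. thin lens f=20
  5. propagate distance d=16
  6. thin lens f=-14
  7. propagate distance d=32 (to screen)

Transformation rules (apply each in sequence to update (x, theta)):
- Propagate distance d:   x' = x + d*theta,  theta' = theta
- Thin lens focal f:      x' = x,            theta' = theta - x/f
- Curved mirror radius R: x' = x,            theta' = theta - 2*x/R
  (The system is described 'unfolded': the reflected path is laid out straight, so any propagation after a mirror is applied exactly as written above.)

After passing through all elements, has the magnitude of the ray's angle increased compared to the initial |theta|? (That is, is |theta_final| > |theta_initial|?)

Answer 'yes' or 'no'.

Answer: yes

Derivation:
Initial: x=-2.0000 theta=0.1000
After 1 (propagate distance d=6): x=-1.4000 theta=0.1000
After 2 (thin lens f=13): x=-1.4000 theta=27/130 (≈0.2077)
After 3 (propagate distance d=15): x=223/130 (≈1.7154) theta=27/130 (≈0.2077)
After 4 (thin lens f=20): x=223/130 (≈1.7154) theta=317/2600 (≈0.1219)
After 5 (propagate distance d=16): x=2383/650 (≈3.6662) theta=317/2600 (≈0.1219)
After 6 (thin lens f=-14): x=2383/650 (≈3.6662) theta=1397/3640 (≈0.3838)
After 7 (propagate distance d=32 (to screen)): x=72561/4550 (≈15.9475) theta=1397/3640 (≈0.3838)
|theta_initial|=0.1000 |theta_final|=1397/3640 (≈0.3838) -> increased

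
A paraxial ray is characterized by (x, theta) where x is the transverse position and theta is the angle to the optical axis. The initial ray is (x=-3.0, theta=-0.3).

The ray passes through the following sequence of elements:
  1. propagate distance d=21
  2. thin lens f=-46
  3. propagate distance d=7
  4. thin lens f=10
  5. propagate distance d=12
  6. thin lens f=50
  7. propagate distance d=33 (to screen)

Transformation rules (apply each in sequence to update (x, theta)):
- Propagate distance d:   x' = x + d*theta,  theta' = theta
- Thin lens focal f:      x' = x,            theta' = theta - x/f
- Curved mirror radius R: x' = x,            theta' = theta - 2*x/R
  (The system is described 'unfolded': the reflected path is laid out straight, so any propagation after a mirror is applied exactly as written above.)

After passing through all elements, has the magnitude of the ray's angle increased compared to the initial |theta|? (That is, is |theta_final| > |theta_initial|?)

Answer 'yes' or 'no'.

Initial: x=-3.0000 theta=-0.3000
After 1 (propagate distance d=21): x=-9.3000 theta=-0.3000
After 2 (thin lens f=-46): x=-9.3000 theta=-231/460 (≈-0.5022)
After 3 (propagate distance d=7): x=-1179/92 (≈-12.8152) theta=-231/460 (≈-0.5022)
After 4 (thin lens f=10): x=-1179/92 (≈-12.8152) theta=717/920 (≈0.7793)
After 5 (propagate distance d=12): x=-1593/460 (≈-3.4630) theta=717/920 (≈0.7793)
After 6 (thin lens f=50): x=-1593/460 (≈-3.4630) theta=9759/11500 (≈0.8486)
After 7 (propagate distance d=33 (to screen)): x=141111/5750 (≈24.5410) theta=9759/11500 (≈0.8486)
|theta_initial|=0.3000 |theta_final|=9759/11500 (≈0.8486) -> increased

Answer: yes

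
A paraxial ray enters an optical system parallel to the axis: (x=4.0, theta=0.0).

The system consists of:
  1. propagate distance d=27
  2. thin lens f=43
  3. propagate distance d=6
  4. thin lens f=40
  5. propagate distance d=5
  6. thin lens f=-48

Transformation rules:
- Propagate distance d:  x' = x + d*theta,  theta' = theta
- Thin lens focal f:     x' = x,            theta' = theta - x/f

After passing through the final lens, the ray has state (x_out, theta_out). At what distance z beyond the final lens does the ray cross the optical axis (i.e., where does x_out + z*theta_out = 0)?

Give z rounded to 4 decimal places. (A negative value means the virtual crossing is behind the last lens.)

Initial: x=4.0000 theta=0.0000
After 1 (propagate distance d=27): x=4.0000 theta=0.0000
After 2 (thin lens f=43): x=4.0000 theta=-4/43 (≈-0.0930)
After 3 (propagate distance d=6): x=148/43 (≈3.4419) theta=-4/43 (≈-0.0930)
After 4 (thin lens f=40): x=148/43 (≈3.4419) theta=-77/430 (≈-0.1791)
After 5 (propagate distance d=5): x=219/86 (≈2.5465) theta=-77/430 (≈-0.1791)
After 6 (thin lens f=-48): x=219/86 (≈2.5465) theta=-867/6880 (≈-0.1260)
z_focus = -x_out/theta_out = -(219/86)/(-867/6880) = 5840/289 ≈ 20.2076
Rounded to 4 decimal places: z = 20.2076

Answer: 20.2076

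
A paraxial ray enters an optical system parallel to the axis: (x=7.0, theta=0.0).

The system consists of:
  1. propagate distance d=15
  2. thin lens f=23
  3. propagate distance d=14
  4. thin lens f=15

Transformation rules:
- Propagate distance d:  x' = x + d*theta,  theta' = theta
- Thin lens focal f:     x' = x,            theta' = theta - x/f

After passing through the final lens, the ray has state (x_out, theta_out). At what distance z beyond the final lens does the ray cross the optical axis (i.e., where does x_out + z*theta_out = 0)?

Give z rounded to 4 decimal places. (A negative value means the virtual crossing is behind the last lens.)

Answer: 5.6250

Derivation:
Initial: x=7.0000 theta=0.0000
After 1 (propagate distance d=15): x=7.0000 theta=0.0000
After 2 (thin lens f=23): x=7.0000 theta=-7/23 (≈-0.3043)
After 3 (propagate distance d=14): x=63/23 (≈2.7391) theta=-7/23 (≈-0.3043)
After 4 (thin lens f=15): x=63/23 (≈2.7391) theta=-56/115 (≈-0.4870)
z_focus = -x_out/theta_out = -(63/23)/(-56/115) = 5.6250
Rounded to 4 decimal places: z = 5.6250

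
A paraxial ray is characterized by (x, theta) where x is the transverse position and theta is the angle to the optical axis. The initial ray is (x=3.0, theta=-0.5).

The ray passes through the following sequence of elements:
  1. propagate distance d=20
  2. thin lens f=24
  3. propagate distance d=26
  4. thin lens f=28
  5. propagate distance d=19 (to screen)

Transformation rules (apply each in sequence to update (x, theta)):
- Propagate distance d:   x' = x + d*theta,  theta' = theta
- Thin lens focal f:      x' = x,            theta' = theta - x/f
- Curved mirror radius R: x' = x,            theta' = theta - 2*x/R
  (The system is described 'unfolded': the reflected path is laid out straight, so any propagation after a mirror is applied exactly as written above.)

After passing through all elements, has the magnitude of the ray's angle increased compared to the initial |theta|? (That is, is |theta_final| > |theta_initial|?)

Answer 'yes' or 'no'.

Initial: x=3.0000 theta=-0.5000
After 1 (propagate distance d=20): x=-7.0000 theta=-0.5000
After 2 (thin lens f=24): x=-7.0000 theta=-5/24 (≈-0.2083)
After 3 (propagate distance d=26): x=-149/12 (≈-12.4167) theta=-5/24 (≈-0.2083)
After 4 (thin lens f=28): x=-149/12 (≈-12.4167) theta=79/336 (≈0.2351)
After 5 (propagate distance d=19 (to screen)): x=-2671/336 (≈-7.9494) theta=79/336 (≈0.2351)
|theta_initial|=0.5000 |theta_final|=79/336 (≈0.2351) -> not increased

Answer: no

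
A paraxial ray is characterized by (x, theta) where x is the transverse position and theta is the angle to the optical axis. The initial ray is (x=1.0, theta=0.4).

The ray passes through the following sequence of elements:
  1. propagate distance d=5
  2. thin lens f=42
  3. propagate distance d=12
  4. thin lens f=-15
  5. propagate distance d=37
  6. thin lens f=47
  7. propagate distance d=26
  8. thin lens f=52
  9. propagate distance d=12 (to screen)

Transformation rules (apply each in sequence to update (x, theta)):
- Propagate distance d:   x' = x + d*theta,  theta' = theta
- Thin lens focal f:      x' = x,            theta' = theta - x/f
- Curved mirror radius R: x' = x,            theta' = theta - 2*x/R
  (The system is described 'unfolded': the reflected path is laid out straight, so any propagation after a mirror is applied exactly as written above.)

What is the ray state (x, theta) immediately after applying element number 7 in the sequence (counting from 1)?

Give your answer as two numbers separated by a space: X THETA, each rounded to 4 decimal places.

Answer: 36.7631 0.0207

Derivation:
Initial: x=1.0000 theta=0.4000
After 1 (propagate distance d=5): x=3.0000 theta=0.4000
After 2 (thin lens f=42): x=3.0000 theta=23/70 (≈0.3286)
After 3 (propagate distance d=12): x=243/35 (≈6.9429) theta=23/70 (≈0.3286)
After 4 (thin lens f=-15): x=243/35 (≈6.9429) theta=277/350 (≈0.7914)
After 5 (propagate distance d=37): x=12679/350 (≈36.2257) theta=277/350 (≈0.7914)
After 6 (thin lens f=47): x=12679/350 (≈36.2257) theta=34/1645 (≈0.0207)
After 7 (propagate distance d=26): x=604753/16450 (≈36.7631) theta=34/1645 (≈0.0207)
Rounded to 4 decimal places: x = 36.7631, theta = 0.0207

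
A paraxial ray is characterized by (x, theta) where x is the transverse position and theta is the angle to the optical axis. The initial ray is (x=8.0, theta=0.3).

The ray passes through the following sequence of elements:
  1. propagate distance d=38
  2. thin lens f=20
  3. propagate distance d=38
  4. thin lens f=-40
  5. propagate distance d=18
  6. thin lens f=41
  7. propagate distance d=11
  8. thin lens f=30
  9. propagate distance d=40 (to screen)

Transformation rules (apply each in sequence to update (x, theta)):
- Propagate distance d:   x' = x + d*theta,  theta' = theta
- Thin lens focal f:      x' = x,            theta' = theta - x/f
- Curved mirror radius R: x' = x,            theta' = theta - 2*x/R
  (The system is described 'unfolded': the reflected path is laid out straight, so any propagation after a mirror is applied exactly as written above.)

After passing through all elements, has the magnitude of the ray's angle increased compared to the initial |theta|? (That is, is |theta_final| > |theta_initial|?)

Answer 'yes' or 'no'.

Answer: yes

Derivation:
Initial: x=8.0000 theta=0.3000
After 1 (propagate distance d=38): x=19.4000 theta=0.3000
After 2 (thin lens f=20): x=19.4000 theta=-0.6700
After 3 (propagate distance d=38): x=-6.0600 theta=-0.6700
After 4 (thin lens f=-40): x=-6.0600 theta=-0.8215
After 5 (propagate distance d=18): x=-20.8470 theta=-0.8215
After 6 (thin lens f=41): x=-20.8470 theta=-25669/82000 (≈-0.3130)
After 7 (propagate distance d=11): x=-1991813/82000 (≈-24.2904) theta=-25669/82000 (≈-0.3130)
After 8 (thin lens f=30): x=-1991813/82000 (≈-24.2904) theta=1221743/2460000 (≈0.4966)
After 9 (propagate distance d=40 (to screen)): x=-1088467/246000 (≈-4.4247) theta=1221743/2460000 (≈0.4966)
|theta_initial|=0.3000 |theta_final|=1221743/2460000 (≈0.4966) -> increased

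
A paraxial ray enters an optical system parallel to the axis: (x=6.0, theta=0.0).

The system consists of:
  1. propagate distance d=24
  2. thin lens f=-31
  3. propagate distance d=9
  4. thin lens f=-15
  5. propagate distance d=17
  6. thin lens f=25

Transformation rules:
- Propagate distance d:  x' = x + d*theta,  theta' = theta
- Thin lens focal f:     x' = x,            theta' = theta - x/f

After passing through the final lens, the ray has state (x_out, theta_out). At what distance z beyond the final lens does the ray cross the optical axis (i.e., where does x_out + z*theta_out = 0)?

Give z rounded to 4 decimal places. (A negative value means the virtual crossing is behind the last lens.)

Initial: x=6.0000 theta=0.0000
After 1 (propagate distance d=24): x=6.0000 theta=0.0000
After 2 (thin lens f=-31): x=6.0000 theta=6/31 (≈0.1935)
After 3 (propagate distance d=9): x=240/31 (≈7.7419) theta=6/31 (≈0.1935)
After 4 (thin lens f=-15): x=240/31 (≈7.7419) theta=22/31 (≈0.7097)
After 5 (propagate distance d=17): x=614/31 (≈19.8065) theta=22/31 (≈0.7097)
After 6 (thin lens f=25): x=614/31 (≈19.8065) theta=-64/775 (≈-0.0826)
z_focus = -x_out/theta_out = -(614/31)/(-64/775) = 7675/32 ≈ 239.8438
Rounded to 4 decimal places: z = 239.8438

Answer: 239.8438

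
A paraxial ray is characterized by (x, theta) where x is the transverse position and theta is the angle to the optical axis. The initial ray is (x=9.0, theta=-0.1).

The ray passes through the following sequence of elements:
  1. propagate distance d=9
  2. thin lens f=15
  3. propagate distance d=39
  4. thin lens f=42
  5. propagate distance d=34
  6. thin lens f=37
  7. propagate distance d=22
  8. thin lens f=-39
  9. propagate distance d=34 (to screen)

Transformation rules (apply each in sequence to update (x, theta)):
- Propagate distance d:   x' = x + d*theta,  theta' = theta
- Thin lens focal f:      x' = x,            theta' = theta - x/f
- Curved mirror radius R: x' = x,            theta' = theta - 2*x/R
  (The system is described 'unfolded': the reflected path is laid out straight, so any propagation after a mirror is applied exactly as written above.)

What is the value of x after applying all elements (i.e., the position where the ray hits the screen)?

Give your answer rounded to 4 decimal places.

Answer: -13.9382

Derivation:
Initial: x=9.0000 theta=-0.1000
After 1 (propagate distance d=9): x=8.1000 theta=-0.1000
After 2 (thin lens f=15): x=8.1000 theta=-0.6400
After 3 (propagate distance d=39): x=-16.8600 theta=-0.6400
After 4 (thin lens f=42): x=-16.8600 theta=-167/700 (≈-0.2386)
After 5 (propagate distance d=34): x=-874/35 (≈-24.9714) theta=-167/700 (≈-0.2386)
After 6 (thin lens f=37): x=-874/35 (≈-24.9714) theta=11301/25900 (≈0.4363)
After 7 (propagate distance d=22): x=-199069/12950 (≈-15.3721) theta=11301/25900 (≈0.4363)
After 8 (thin lens f=-39): x=-199069/12950 (≈-15.3721) theta=3277/77700 (≈0.0422)
After 9 (propagate distance d=34 (to screen)): x=-270749/19425 (≈-13.9382) theta=3277/77700 (≈0.0422)
Rounded to 4 decimal places: x = -13.9382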